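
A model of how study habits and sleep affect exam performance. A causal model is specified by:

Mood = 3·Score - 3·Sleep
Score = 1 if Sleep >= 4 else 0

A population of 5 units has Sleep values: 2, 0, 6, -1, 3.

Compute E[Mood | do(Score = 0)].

do(Score=0) breaks Score's dependence on Sleep. With Score=0 fixed, Mood across the units is -6, 0, -18, 3, -9, mean -6.

-6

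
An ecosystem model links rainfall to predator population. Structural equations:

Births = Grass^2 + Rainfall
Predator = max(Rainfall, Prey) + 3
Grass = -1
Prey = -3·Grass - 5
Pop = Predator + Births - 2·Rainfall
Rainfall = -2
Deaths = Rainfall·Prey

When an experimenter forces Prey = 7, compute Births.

-1

do(Prey=7) replaces the equation Prey = -3·Grass - 5 with the constant Prey = 7.
Births is not downstream of the intervention, so its value is determined by the original equations.
Births = Grass^2 + Rainfall  [with Grass=-1, Rainfall=-2]  = -1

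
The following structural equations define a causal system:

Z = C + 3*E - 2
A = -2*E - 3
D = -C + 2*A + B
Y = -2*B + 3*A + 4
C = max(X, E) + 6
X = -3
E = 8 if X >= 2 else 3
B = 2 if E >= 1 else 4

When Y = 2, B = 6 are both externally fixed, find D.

Setting Y = 2, B = 6 by intervention discards those variables' equations.
E = 8 if X >= 2 else 3  [with X=-3]  = 3
C = max(X, E) + 6  [with X=-3, E=3]  = 9
A = -2*E - 3  [with E=3]  = -9
D = -C + 2*A + B  [with C=9, A=-9, B=6]  = -21

-21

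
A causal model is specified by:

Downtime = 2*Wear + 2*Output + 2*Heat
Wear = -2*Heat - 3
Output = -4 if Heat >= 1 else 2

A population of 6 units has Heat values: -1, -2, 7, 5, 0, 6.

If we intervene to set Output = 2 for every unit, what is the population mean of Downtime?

Under do(Output=2), Output's equation is replaced by Output=2 for every unit. Per-unit Downtime: 0, 2, -16, -12, -2, -14. Mean = -7.

-7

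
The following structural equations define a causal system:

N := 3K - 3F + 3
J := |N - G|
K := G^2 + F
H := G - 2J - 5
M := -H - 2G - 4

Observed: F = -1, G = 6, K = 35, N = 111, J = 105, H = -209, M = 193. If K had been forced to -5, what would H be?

-29

The intervention breaks the incoming arrows to K: K := G^2 + F no longer applies, and K = -5.
N = 3K - 3F + 3  [with K=-5, F=-1]  = -9
J = |N - G|  [with N=-9, G=6]  = 15
H = G - 2J - 5  [with G=6, J=15]  = -29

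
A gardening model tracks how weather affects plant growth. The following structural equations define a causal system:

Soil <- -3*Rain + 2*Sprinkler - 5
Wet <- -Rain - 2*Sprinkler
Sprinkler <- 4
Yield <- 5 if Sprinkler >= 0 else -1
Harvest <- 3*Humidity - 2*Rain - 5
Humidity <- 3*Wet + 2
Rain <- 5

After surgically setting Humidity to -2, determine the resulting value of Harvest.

Under do(Humidity=-2), the mechanism Humidity <- 3*Wet + 2 is discarded; Humidity is fixed at -2.
Harvest = 3*Humidity - 2*Rain - 5  [with Humidity=-2, Rain=5]  = -21

-21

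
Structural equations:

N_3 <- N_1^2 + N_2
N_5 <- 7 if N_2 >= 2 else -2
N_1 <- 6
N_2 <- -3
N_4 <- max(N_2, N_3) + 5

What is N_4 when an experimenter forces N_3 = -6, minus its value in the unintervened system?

-36

The intervention breaks the incoming arrows to N_3: N_3 <- N_1^2 + N_2 no longer applies, and N_3 = -6.
N_4 = max(N_2, N_3) + 5  [with N_2=-3, N_3=-6]  = 2
Without intervention: N_3 = N_1^2 + N_2  [with N_1=6, N_2=-3]  = 33; N_4 = max(N_2, N_3) + 5  [with N_2=-3, N_3=33]  = 38.
Change = 2 − 38 = -36.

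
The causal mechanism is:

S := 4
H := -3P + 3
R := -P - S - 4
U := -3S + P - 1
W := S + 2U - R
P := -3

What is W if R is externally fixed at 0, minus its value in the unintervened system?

The intervention breaks the incoming arrows to R: R := -P - S - 4 no longer applies, and R = 0.
U = -3S + P - 1  [with S=4, P=-3]  = -16
W = S + 2U - R  [with S=4, U=-16, R=0]  = -28
Without intervention: U = -3S + P - 1  [with S=4, P=-3]  = -16; R = -P - S - 4  [with P=-3, S=4]  = -5; W = S + 2U - R  [with S=4, U=-16, R=-5]  = -23.
Change = -28 − (-23) = -5.

-5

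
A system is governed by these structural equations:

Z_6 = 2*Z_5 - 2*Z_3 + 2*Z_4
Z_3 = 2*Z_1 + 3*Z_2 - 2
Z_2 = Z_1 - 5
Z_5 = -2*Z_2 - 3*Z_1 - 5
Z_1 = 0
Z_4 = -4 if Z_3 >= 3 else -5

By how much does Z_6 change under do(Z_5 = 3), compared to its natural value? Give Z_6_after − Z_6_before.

The intervention breaks the incoming arrows to Z_5: Z_5 = -2*Z_2 - 3*Z_1 - 5 no longer applies, and Z_5 = 3.
Z_2 = Z_1 - 5  [with Z_1=0]  = -5
Z_3 = 2*Z_1 + 3*Z_2 - 2  [with Z_1=0, Z_2=-5]  = -17
Z_4 = -4 if Z_3 >= 3 else -5  [with Z_3=-17]  = -5
Z_6 = 2*Z_5 - 2*Z_3 + 2*Z_4  [with Z_5=3, Z_3=-17, Z_4=-5]  = 30
Without intervention: Z_2 = Z_1 - 5  [with Z_1=0]  = -5; Z_3 = 2*Z_1 + 3*Z_2 - 2  [with Z_1=0, Z_2=-5]  = -17; Z_4 = -4 if Z_3 >= 3 else -5  [with Z_3=-17]  = -5; Z_5 = -2*Z_2 - 3*Z_1 - 5  [with Z_2=-5, Z_1=0]  = 5; Z_6 = 2*Z_5 - 2*Z_3 + 2*Z_4  [with Z_5=5, Z_3=-17, Z_4=-5]  = 34.
Change = 30 − 34 = -4.

-4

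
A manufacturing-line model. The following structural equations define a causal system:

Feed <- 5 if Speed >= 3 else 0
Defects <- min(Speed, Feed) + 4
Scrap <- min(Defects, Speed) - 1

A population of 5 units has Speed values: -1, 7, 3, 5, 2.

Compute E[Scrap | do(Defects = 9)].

do(Defects=9) breaks Defects's dependence on Speed. With Defects=9 fixed, Scrap across the units is -2, 6, 2, 4, 1, mean 2.2.

2.2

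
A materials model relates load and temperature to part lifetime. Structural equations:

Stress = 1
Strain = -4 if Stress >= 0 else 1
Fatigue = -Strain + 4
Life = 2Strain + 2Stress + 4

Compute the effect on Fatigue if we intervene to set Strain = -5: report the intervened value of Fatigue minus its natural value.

1

The intervention breaks the incoming arrows to Strain: Strain = -4 if Stress >= 0 else 1 no longer applies, and Strain = -5.
Fatigue = -Strain + 4  [with Strain=-5]  = 9
Without intervention: Strain = -4 if Stress >= 0 else 1  [with Stress=1]  = -4; Fatigue = -Strain + 4  [with Strain=-4]  = 8.
Change = 9 − 8 = 1.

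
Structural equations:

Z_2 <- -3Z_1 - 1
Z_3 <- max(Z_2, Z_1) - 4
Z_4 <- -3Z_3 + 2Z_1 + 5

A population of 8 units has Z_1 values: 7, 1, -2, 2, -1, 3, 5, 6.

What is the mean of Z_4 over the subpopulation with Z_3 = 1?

Conditioning on Z_3=1 selects the 2 unit(s) with Z_1 ∈ {-2, 5}. Their Z_4 values: -2, 12. Mean = 5.

5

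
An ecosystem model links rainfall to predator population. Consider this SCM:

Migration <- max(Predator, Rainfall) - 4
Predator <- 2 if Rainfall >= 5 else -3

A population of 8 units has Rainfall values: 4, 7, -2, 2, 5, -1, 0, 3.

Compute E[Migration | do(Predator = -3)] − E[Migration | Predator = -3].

do(Predator=-3) breaks Predator's dependence on Rainfall. With Predator=-3 fixed, Migration across the units is 0, 3, -6, -2, 1, -5, -4, -1, mean -1.75.
Observing Predator=-3 restricts to units where Predator's equation naturally yields -3: Rainfall ∈ {4, -2, 2, -1, 0, 3}. In that subpopulation Migration = 0, -6, -2, -5, -4, -1, mean -3.
Difference = -1.75 − (-3) = 1.25.

1.25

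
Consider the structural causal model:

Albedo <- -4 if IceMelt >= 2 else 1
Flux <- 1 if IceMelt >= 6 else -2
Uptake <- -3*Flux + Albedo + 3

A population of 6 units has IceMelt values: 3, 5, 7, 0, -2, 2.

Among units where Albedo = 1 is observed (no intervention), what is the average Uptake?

10

E[Uptake|Albedo=1] averages over only the 2 units with Albedo=1 (IceMelt = 0, -2): Uptake = 10, 10, mean 10.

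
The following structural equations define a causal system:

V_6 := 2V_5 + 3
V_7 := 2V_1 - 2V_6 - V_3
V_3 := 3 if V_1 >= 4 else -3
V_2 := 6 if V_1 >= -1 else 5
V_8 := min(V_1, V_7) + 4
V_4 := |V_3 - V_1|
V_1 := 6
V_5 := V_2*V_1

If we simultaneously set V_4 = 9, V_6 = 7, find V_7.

-5

Setting V_4 = 9, V_6 = 7 by intervention discards those variables' equations.
V_3 = 3 if V_1 >= 4 else -3  [with V_1=6]  = 3
V_7 = 2V_1 - 2V_6 - V_3  [with V_1=6, V_6=7, V_3=3]  = -5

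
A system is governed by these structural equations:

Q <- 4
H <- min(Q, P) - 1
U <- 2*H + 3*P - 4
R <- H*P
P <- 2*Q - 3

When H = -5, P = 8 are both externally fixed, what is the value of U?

10

The joint intervention fixes H = -5, P = 8, removing each variable's own equation.
U = 2*H + 3*P - 4  [with H=-5, P=8]  = 10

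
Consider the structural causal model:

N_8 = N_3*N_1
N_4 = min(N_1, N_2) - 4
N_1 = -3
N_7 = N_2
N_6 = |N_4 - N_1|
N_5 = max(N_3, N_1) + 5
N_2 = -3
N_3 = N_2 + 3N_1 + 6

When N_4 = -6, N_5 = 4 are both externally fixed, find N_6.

3

The joint intervention fixes N_4 = -6, N_5 = 4, removing each variable's own equation.
N_6 = |N_4 - N_1|  [with N_4=-6, N_1=-3]  = 3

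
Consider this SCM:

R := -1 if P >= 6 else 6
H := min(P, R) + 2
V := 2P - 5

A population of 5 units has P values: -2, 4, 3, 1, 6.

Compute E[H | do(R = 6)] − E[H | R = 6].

The intervention sets R=6 in all 5 units regardless of P. Recomputing H per unit gives 0, 6, 5, 3, 8; average 4.4.
Conditioning on R=6 selects the 4 unit(s) with P ∈ {-2, 4, 3, 1}. Their H values: 0, 6, 5, 3. Mean = 3.5.
Difference = 4.4 − 3.5 = 0.9.

0.9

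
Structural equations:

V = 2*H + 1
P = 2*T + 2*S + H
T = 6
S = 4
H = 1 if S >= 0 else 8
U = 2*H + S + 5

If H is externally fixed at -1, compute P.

19

The intervention breaks the incoming arrows to H: H = 1 if S >= 0 else 8 no longer applies, and H = -1.
P = 2*T + 2*S + H  [with T=6, S=4, H=-1]  = 19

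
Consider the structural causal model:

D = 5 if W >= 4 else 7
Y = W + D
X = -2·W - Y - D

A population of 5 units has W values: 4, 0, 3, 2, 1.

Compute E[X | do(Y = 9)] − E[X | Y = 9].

1.4

Every unit gets Y=9 under the intervention. X values become -22, -16, -22, -20, -18; E[X|do(Y=9)] = -19.6.
Observing Y=9 restricts to units where Y's equation naturally yields 9: W ∈ {4, 2}. In that subpopulation X = -22, -20, mean -21.
Difference = -19.6 − (-21) = 1.4.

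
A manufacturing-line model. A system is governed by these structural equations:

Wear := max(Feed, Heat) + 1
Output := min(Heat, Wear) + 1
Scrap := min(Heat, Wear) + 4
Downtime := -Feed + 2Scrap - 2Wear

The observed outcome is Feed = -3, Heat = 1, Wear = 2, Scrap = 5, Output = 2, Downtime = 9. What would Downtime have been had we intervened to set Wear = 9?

-5

The intervention breaks the incoming arrows to Wear: Wear := max(Feed, Heat) + 1 no longer applies, and Wear = 9.
Scrap = min(Heat, Wear) + 4  [with Heat=1, Wear=9]  = 5
Downtime = -Feed + 2Scrap - 2Wear  [with Feed=-3, Scrap=5, Wear=9]  = -5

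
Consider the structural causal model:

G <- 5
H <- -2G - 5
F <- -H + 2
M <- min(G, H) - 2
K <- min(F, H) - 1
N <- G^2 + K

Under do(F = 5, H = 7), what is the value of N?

29

Setting F = 5, H = 7 by intervention discards those variables' equations.
K = min(F, H) - 1  [with F=5, H=7]  = 4
N = G^2 + K  [with G=5, K=4]  = 29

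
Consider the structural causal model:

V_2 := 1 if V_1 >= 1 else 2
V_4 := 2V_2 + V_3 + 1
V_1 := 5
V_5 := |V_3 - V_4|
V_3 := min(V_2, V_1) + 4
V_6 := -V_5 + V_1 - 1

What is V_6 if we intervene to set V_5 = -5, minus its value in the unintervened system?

8

The intervention breaks the incoming arrows to V_5: V_5 := |V_3 - V_4| no longer applies, and V_5 = -5.
V_6 = -V_5 + V_1 - 1  [with V_5=-5, V_1=5]  = 9
Without intervention: V_2 = 1 if V_1 >= 1 else 2  [with V_1=5]  = 1; V_3 = min(V_2, V_1) + 4  [with V_2=1, V_1=5]  = 5; V_4 = 2V_2 + V_3 + 1  [with V_2=1, V_3=5]  = 8; V_5 = |V_3 - V_4|  [with V_3=5, V_4=8]  = 3; V_6 = -V_5 + V_1 - 1  [with V_5=3, V_1=5]  = 1.
Change = 9 − 1 = 8.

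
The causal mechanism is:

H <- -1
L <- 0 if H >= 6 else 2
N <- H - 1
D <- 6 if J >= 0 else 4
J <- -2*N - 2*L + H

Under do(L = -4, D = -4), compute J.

11

The joint intervention fixes L = -4, D = -4, removing each variable's own equation.
N = H - 1  [with H=-1]  = -2
J = -2*N - 2*L + H  [with N=-2, L=-4, H=-1]  = 11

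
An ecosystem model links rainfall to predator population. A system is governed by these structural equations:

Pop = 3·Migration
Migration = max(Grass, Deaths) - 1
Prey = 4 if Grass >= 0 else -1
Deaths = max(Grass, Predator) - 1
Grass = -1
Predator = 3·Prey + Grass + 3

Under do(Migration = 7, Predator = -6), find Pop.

21

The joint intervention fixes Migration = 7, Predator = -6, removing each variable's own equation.
Pop = 3·Migration  [with Migration=7]  = 21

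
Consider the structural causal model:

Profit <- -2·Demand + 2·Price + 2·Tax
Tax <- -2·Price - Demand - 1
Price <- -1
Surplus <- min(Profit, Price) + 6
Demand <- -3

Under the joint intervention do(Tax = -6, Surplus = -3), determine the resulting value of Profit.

-8

The joint intervention fixes Tax = -6, Surplus = -3, removing each variable's own equation.
Profit = -2·Demand + 2·Price + 2·Tax  [with Demand=-3, Price=-1, Tax=-6]  = -8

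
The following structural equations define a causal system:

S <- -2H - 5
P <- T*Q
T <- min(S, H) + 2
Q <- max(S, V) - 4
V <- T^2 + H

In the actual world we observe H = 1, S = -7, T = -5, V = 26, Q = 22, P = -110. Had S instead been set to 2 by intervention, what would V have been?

Under do(S=2), the mechanism S <- -2H - 5 is discarded; S is fixed at 2.
T = min(S, H) + 2  [with S=2, H=1]  = 3
V = T^2 + H  [with T=3, H=1]  = 10

10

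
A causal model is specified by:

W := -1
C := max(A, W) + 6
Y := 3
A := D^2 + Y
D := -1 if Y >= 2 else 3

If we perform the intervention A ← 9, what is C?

Intervening sets A = 9 and removes its equation (A := D^2 + Y).
C = max(A, W) + 6  [with A=9, W=-1]  = 15

15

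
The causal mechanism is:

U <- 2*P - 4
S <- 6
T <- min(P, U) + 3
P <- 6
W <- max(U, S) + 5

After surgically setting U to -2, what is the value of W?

do(U=-2) replaces the equation U <- 2*P - 4 with the constant U = -2.
W = max(U, S) + 5  [with U=-2, S=6]  = 11

11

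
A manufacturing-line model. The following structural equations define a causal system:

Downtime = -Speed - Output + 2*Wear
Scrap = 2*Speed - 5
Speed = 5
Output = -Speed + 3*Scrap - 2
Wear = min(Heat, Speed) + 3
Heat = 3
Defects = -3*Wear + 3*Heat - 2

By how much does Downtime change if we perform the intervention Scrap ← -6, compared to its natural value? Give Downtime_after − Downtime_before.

33

Under do(Scrap=-6), the mechanism Scrap = 2*Speed - 5 is discarded; Scrap is fixed at -6.
Wear = min(Heat, Speed) + 3  [with Heat=3, Speed=5]  = 6
Output = -Speed + 3*Scrap - 2  [with Speed=5, Scrap=-6]  = -25
Downtime = -Speed - Output + 2*Wear  [with Speed=5, Output=-25, Wear=6]  = 32
Without intervention: Wear = min(Heat, Speed) + 3  [with Heat=3, Speed=5]  = 6; Scrap = 2*Speed - 5  [with Speed=5]  = 5; Output = -Speed + 3*Scrap - 2  [with Speed=5, Scrap=5]  = 8; Downtime = -Speed - Output + 2*Wear  [with Speed=5, Output=8, Wear=6]  = -1.
Change = 32 − (-1) = 33.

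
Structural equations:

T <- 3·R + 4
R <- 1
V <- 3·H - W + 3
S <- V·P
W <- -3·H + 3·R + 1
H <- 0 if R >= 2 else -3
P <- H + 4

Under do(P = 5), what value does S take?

-95

Under do(P=5), the mechanism P <- H + 4 is discarded; P is fixed at 5.
H = 0 if R >= 2 else -3  [with R=1]  = -3
W = -3·H + 3·R + 1  [with H=-3, R=1]  = 13
V = 3·H - W + 3  [with H=-3, W=13]  = -19
S = V·P  [with V=-19, P=5]  = -95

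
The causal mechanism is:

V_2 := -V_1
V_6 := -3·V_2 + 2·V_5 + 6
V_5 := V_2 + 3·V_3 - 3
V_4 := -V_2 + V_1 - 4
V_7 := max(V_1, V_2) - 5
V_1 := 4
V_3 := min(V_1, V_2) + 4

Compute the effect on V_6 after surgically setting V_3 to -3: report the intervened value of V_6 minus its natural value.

The intervention breaks the incoming arrows to V_3: V_3 := min(V_1, V_2) + 4 no longer applies, and V_3 = -3.
V_2 = -V_1  [with V_1=4]  = -4
V_5 = V_2 + 3·V_3 - 3  [with V_2=-4, V_3=-3]  = -16
V_6 = -3·V_2 + 2·V_5 + 6  [with V_2=-4, V_5=-16]  = -14
Without intervention: V_2 = -V_1  [with V_1=4]  = -4; V_3 = min(V_1, V_2) + 4  [with V_1=4, V_2=-4]  = 0; V_5 = V_2 + 3·V_3 - 3  [with V_2=-4, V_3=0]  = -7; V_6 = -3·V_2 + 2·V_5 + 6  [with V_2=-4, V_5=-7]  = 4.
Change = -14 − 4 = -18.

-18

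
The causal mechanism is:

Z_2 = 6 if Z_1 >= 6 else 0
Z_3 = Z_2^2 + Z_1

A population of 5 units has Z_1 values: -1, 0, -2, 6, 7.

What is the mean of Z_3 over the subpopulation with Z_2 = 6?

42.5

Conditioning on Z_2=6 selects the 2 unit(s) with Z_1 ∈ {6, 7}. Their Z_3 values: 42, 43. Mean = 42.5.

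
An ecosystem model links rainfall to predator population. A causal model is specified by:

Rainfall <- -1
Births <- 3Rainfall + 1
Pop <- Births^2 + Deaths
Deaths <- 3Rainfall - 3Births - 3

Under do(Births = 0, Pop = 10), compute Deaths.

-6

The joint intervention fixes Births = 0, Pop = 10, removing each variable's own equation.
Deaths = 3Rainfall - 3Births - 3  [with Rainfall=-1, Births=0]  = -6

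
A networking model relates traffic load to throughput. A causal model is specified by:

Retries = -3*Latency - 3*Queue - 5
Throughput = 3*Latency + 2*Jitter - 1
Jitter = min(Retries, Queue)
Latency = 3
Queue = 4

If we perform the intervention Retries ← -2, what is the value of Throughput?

4

do(Retries=-2) replaces the equation Retries = -3*Latency - 3*Queue - 5 with the constant Retries = -2.
Jitter = min(Retries, Queue)  [with Retries=-2, Queue=4]  = -2
Throughput = 3*Latency + 2*Jitter - 1  [with Latency=3, Jitter=-2]  = 4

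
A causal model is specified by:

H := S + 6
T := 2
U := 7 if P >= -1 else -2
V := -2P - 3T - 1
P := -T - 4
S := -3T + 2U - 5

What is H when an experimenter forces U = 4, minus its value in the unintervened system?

12

The intervention breaks the incoming arrows to U: U := 7 if P >= -1 else -2 no longer applies, and U = 4.
S = -3T + 2U - 5  [with T=2, U=4]  = -3
H = S + 6  [with S=-3]  = 3
Without intervention: P = -T - 4  [with T=2]  = -6; U = 7 if P >= -1 else -2  [with P=-6]  = -2; S = -3T + 2U - 5  [with T=2, U=-2]  = -15; H = S + 6  [with S=-15]  = -9.
Change = 3 − (-9) = 12.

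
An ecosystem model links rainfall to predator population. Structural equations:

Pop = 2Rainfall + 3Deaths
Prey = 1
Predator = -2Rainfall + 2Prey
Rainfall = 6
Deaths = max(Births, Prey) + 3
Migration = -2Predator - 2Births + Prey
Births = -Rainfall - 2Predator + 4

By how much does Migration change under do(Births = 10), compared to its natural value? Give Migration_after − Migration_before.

Under do(Births=10), the mechanism Births = -Rainfall - 2Predator + 4 is discarded; Births is fixed at 10.
Predator = -2Rainfall + 2Prey  [with Rainfall=6, Prey=1]  = -10
Migration = -2Predator - 2Births + Prey  [with Predator=-10, Births=10, Prey=1]  = 1
Without intervention: Predator = -2Rainfall + 2Prey  [with Rainfall=6, Prey=1]  = -10; Births = -Rainfall - 2Predator + 4  [with Rainfall=6, Predator=-10]  = 18; Migration = -2Predator - 2Births + Prey  [with Predator=-10, Births=18, Prey=1]  = -15.
Change = 1 − (-15) = 16.

16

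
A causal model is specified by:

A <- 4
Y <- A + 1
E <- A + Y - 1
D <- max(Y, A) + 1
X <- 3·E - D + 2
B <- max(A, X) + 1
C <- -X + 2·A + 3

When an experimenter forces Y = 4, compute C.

Under do(Y=4), the mechanism Y <- A + 1 is discarded; Y is fixed at 4.
E = A + Y - 1  [with A=4, Y=4]  = 7
D = max(Y, A) + 1  [with Y=4, A=4]  = 5
X = 3·E - D + 2  [with E=7, D=5]  = 18
C = -X + 2·A + 3  [with X=18, A=4]  = -7

-7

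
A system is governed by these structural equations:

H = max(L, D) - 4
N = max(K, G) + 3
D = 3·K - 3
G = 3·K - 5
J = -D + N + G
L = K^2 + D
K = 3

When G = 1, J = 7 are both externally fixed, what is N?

6

Setting G = 1, J = 7 by intervention discards those variables' equations.
N = max(K, G) + 3  [with K=3, G=1]  = 6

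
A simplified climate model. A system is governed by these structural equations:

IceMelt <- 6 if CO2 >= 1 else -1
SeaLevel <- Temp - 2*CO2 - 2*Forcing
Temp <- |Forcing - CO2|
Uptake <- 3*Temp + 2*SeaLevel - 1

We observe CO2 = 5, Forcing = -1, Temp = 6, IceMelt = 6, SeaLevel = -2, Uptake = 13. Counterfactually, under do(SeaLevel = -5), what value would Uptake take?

The intervention breaks the incoming arrows to SeaLevel: SeaLevel <- Temp - 2*CO2 - 2*Forcing no longer applies, and SeaLevel = -5.
Temp = |Forcing - CO2|  [with Forcing=-1, CO2=5]  = 6
Uptake = 3*Temp + 2*SeaLevel - 1  [with Temp=6, SeaLevel=-5]  = 7

7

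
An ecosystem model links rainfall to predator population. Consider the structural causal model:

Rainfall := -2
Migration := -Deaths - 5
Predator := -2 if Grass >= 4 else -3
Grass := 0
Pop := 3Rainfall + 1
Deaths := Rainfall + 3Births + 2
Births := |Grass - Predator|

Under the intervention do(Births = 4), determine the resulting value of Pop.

The intervention breaks the incoming arrows to Births: Births := |Grass - Predator| no longer applies, and Births = 4.
No directed path runs from Births to Pop, so Pop keeps its natural value.
Pop = 3Rainfall + 1  [with Rainfall=-2]  = -5

-5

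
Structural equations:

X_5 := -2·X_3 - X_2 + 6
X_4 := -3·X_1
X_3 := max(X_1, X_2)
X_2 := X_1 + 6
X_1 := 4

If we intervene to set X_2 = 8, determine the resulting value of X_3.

8

The intervention breaks the incoming arrows to X_2: X_2 := X_1 + 6 no longer applies, and X_2 = 8.
X_3 = max(X_1, X_2)  [with X_1=4, X_2=8]  = 8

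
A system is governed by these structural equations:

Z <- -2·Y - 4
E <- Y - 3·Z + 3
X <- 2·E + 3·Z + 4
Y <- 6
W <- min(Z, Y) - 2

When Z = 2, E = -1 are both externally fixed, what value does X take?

Setting Z = 2, E = -1 by intervention discards those variables' equations.
X = 2·E + 3·Z + 4  [with E=-1, Z=2]  = 8

8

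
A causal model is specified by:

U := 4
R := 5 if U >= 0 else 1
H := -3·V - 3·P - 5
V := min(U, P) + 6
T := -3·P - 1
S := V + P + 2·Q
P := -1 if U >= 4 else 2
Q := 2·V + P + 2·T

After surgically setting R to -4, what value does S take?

Intervening sets R = -4 and removes its equation (R := 5 if U >= 0 else 1).
No directed path runs from R to S, so S keeps its natural value.
P = -1 if U >= 4 else 2  [with U=4]  = -1
T = -3·P - 1  [with P=-1]  = 2
V = min(U, P) + 6  [with U=4, P=-1]  = 5
Q = 2·V + P + 2·T  [with V=5, P=-1, T=2]  = 13
S = V + P + 2·Q  [with V=5, P=-1, Q=13]  = 30

30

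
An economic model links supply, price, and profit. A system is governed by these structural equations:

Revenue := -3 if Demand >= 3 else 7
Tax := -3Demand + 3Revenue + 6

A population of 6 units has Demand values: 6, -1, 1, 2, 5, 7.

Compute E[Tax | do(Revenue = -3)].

The intervention sets Revenue=-3 in all 6 units regardless of Demand. Recomputing Tax per unit gives -21, 0, -6, -9, -18, -24; average -13.

-13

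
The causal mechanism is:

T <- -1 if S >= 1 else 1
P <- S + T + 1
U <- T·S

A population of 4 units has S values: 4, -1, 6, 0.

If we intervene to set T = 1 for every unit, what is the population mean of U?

Under do(T=1), T's equation is replaced by T=1 for every unit. Per-unit U: 4, -1, 6, 0. Mean = 2.25.

2.25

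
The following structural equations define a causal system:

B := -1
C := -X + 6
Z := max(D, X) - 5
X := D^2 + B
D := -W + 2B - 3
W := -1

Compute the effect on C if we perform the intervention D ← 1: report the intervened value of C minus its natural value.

do(D=1) replaces the equation D := -W + 2B - 3 with the constant D = 1.
X = D^2 + B  [with D=1, B=-1]  = 0
C = -X + 6  [with X=0]  = 6
Without intervention: D = -W + 2B - 3  [with W=-1, B=-1]  = -4; X = D^2 + B  [with D=-4, B=-1]  = 15; C = -X + 6  [with X=15]  = -9.
Change = 6 − (-9) = 15.

15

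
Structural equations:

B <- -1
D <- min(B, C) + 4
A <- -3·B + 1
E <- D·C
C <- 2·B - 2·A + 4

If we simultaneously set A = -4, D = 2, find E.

Setting A = -4, D = 2 by intervention discards those variables' equations.
C = 2·B - 2·A + 4  [with B=-1, A=-4]  = 10
E = D·C  [with D=2, C=10]  = 20

20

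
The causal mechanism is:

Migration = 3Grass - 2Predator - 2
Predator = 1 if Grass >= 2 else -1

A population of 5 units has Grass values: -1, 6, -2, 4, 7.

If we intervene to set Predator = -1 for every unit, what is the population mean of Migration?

The intervention sets Predator=-1 in all 5 units regardless of Grass. Recomputing Migration per unit gives -3, 18, -6, 12, 21; average 8.4.

8.4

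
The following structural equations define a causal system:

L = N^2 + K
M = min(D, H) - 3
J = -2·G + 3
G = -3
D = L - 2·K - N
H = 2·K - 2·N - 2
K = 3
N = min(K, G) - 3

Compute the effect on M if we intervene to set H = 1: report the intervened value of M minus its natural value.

-15

do(H=1) replaces the equation H = 2·K - 2·N - 2 with the constant H = 1.
N = min(K, G) - 3  [with K=3, G=-3]  = -6
L = N^2 + K  [with N=-6, K=3]  = 39
D = L - 2·K - N  [with L=39, K=3, N=-6]  = 39
M = min(D, H) - 3  [with D=39, H=1]  = -2
Without intervention: N = min(K, G) - 3  [with K=3, G=-3]  = -6; H = 2·K - 2·N - 2  [with K=3, N=-6]  = 16; L = N^2 + K  [with N=-6, K=3]  = 39; D = L - 2·K - N  [with L=39, K=3, N=-6]  = 39; M = min(D, H) - 3  [with D=39, H=16]  = 13.
Change = -2 − 13 = -15.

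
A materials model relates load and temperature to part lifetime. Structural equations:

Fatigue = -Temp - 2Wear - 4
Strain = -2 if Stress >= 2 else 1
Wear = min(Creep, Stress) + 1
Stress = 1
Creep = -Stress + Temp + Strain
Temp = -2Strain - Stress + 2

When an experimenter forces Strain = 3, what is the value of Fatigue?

5

Under do(Strain=3), the mechanism Strain = -2 if Stress >= 2 else 1 is discarded; Strain is fixed at 3.
Temp = -2Strain - Stress + 2  [with Strain=3, Stress=1]  = -5
Creep = -Stress + Temp + Strain  [with Stress=1, Temp=-5, Strain=3]  = -3
Wear = min(Creep, Stress) + 1  [with Creep=-3, Stress=1]  = -2
Fatigue = -Temp - 2Wear - 4  [with Temp=-5, Wear=-2]  = 5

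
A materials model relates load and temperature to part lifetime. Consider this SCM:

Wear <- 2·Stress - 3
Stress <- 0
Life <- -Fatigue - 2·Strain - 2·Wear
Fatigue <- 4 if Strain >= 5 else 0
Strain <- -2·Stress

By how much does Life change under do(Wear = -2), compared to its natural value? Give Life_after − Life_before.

-2

do(Wear=-2) replaces the equation Wear <- 2·Stress - 3 with the constant Wear = -2.
Strain = -2·Stress  [with Stress=0]  = 0
Fatigue = 4 if Strain >= 5 else 0  [with Strain=0]  = 0
Life = -Fatigue - 2·Strain - 2·Wear  [with Fatigue=0, Strain=0, Wear=-2]  = 4
Without intervention: Strain = -2·Stress  [with Stress=0]  = 0; Wear = 2·Stress - 3  [with Stress=0]  = -3; Fatigue = 4 if Strain >= 5 else 0  [with Strain=0]  = 0; Life = -Fatigue - 2·Strain - 2·Wear  [with Fatigue=0, Strain=0, Wear=-3]  = 6.
Change = 4 − 6 = -2.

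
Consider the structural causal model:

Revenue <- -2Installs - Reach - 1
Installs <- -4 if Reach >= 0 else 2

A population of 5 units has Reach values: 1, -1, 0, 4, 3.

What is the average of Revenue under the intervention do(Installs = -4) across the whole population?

Under do(Installs=-4), Installs's equation is replaced by Installs=-4 for every unit. Per-unit Revenue: 6, 8, 7, 3, 4. Mean = 5.6.

5.6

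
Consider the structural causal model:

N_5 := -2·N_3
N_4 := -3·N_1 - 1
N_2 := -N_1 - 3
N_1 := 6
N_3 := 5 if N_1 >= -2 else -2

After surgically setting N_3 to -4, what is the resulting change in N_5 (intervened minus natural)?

18

do(N_3=-4) replaces the equation N_3 := 5 if N_1 >= -2 else -2 with the constant N_3 = -4.
N_5 = -2·N_3  [with N_3=-4]  = 8
Without intervention: N_3 = 5 if N_1 >= -2 else -2  [with N_1=6]  = 5; N_5 = -2·N_3  [with N_3=5]  = -10.
Change = 8 − (-10) = 18.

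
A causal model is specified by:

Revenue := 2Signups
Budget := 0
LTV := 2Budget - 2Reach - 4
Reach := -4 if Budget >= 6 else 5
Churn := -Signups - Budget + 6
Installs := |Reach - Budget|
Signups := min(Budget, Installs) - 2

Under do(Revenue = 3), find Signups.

-2

do(Revenue=3) replaces the equation Revenue := 2Signups with the constant Revenue = 3.
No directed path runs from Revenue to Signups, so Signups keeps its natural value.
Reach = -4 if Budget >= 6 else 5  [with Budget=0]  = 5
Installs = |Reach - Budget|  [with Reach=5, Budget=0]  = 5
Signups = min(Budget, Installs) - 2  [with Budget=0, Installs=5]  = -2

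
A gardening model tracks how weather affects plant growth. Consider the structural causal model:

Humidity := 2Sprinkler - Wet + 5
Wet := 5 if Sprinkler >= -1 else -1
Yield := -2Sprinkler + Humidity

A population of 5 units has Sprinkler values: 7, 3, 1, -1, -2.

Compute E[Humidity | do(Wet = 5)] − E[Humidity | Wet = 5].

-1.8

The intervention sets Wet=5 in all 5 units regardless of Sprinkler. Recomputing Humidity per unit gives 14, 6, 2, -2, -4; average 3.2.
Observing Wet=5 restricts to units where Wet's equation naturally yields 5: Sprinkler ∈ {7, 3, 1, -1}. In that subpopulation Humidity = 14, 6, 2, -2, mean 5.
Difference = 3.2 − 5 = -1.8.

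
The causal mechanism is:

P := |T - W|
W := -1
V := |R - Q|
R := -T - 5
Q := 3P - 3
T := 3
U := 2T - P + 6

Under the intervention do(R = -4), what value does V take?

Intervening sets R = -4 and removes its equation (R := -T - 5).
P = |T - W|  [with T=3, W=-1]  = 4
Q = 3P - 3  [with P=4]  = 9
V = |R - Q|  [with R=-4, Q=9]  = 13

13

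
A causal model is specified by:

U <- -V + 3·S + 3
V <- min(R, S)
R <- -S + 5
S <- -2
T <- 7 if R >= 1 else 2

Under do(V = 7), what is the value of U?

do(V=7) replaces the equation V <- min(R, S) with the constant V = 7.
U = -V + 3·S + 3  [with V=7, S=-2]  = -10

-10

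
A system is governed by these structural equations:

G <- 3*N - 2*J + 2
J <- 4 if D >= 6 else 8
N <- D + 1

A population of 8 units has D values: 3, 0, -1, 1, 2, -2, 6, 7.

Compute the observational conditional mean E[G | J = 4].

E[G|J=4] averages over only the 2 units with J=4 (D = 6, 7): G = 15, 18, mean 16.5.

16.5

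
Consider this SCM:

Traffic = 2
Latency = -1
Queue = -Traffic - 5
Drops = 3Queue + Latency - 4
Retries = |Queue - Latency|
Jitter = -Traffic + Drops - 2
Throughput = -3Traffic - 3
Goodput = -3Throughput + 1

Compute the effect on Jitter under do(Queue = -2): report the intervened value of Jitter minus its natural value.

15

The intervention breaks the incoming arrows to Queue: Queue = -Traffic - 5 no longer applies, and Queue = -2.
Drops = 3Queue + Latency - 4  [with Queue=-2, Latency=-1]  = -11
Jitter = -Traffic + Drops - 2  [with Traffic=2, Drops=-11]  = -15
Without intervention: Queue = -Traffic - 5  [with Traffic=2]  = -7; Drops = 3Queue + Latency - 4  [with Queue=-7, Latency=-1]  = -26; Jitter = -Traffic + Drops - 2  [with Traffic=2, Drops=-26]  = -30.
Change = -15 − (-30) = 15.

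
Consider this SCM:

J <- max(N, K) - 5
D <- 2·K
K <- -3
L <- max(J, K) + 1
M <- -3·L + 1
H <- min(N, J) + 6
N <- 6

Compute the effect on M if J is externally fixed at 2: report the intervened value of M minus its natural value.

The intervention breaks the incoming arrows to J: J <- max(N, K) - 5 no longer applies, and J = 2.
L = max(J, K) + 1  [with J=2, K=-3]  = 3
M = -3·L + 1  [with L=3]  = -8
Without intervention: J = max(N, K) - 5  [with N=6, K=-3]  = 1; L = max(J, K) + 1  [with J=1, K=-3]  = 2; M = -3·L + 1  [with L=2]  = -5.
Change = -8 − (-5) = -3.

-3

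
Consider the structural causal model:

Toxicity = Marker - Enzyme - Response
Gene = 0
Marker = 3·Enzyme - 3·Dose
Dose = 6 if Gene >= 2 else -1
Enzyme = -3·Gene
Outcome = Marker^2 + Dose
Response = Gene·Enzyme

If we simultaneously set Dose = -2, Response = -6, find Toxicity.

12

Setting Dose = -2, Response = -6 by intervention discards those variables' equations.
Enzyme = -3·Gene  [with Gene=0]  = 0
Marker = 3·Enzyme - 3·Dose  [with Enzyme=0, Dose=-2]  = 6
Toxicity = Marker - Enzyme - Response  [with Marker=6, Enzyme=0, Response=-6]  = 12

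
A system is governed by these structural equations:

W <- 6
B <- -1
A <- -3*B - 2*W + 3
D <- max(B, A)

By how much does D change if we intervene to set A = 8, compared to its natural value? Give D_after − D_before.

9

The intervention breaks the incoming arrows to A: A <- -3*B - 2*W + 3 no longer applies, and A = 8.
D = max(B, A)  [with B=-1, A=8]  = 8
Without intervention: A = -3*B - 2*W + 3  [with B=-1, W=6]  = -6; D = max(B, A)  [with B=-1, A=-6]  = -1.
Change = 8 − (-1) = 9.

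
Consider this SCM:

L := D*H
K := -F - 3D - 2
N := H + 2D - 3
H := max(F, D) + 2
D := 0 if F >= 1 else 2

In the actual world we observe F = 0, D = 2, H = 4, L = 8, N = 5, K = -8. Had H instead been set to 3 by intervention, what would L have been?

6

The intervention breaks the incoming arrows to H: H := max(F, D) + 2 no longer applies, and H = 3.
D = 0 if F >= 1 else 2  [with F=0]  = 2
L = D*H  [with D=2, H=3]  = 6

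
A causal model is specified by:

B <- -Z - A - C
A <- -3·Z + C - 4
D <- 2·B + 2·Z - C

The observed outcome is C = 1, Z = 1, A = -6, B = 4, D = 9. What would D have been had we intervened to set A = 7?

do(A=7) replaces the equation A <- -3·Z + C - 4 with the constant A = 7.
B = -Z - A - C  [with Z=1, A=7, C=1]  = -9
D = 2·B + 2·Z - C  [with B=-9, Z=1, C=1]  = -17

-17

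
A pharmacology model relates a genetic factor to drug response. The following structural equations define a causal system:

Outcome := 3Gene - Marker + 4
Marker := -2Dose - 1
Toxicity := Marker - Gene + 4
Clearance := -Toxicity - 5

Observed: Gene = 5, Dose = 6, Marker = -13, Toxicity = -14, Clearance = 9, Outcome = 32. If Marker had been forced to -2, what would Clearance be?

-2

do(Marker=-2) replaces the equation Marker := -2Dose - 1 with the constant Marker = -2.
Toxicity = Marker - Gene + 4  [with Marker=-2, Gene=5]  = -3
Clearance = -Toxicity - 5  [with Toxicity=-3]  = -2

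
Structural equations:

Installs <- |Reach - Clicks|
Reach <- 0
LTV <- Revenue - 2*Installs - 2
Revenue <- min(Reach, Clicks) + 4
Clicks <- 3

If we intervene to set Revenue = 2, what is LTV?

-6

Intervening sets Revenue = 2 and removes its equation (Revenue <- min(Reach, Clicks) + 4).
Installs = |Reach - Clicks|  [with Reach=0, Clicks=3]  = 3
LTV = Revenue - 2*Installs - 2  [with Revenue=2, Installs=3]  = -6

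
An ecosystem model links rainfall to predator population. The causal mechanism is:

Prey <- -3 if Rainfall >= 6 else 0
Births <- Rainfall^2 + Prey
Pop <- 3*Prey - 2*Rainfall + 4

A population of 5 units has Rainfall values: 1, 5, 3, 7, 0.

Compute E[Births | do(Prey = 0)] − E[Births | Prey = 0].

The intervention sets Prey=0 in all 5 units regardless of Rainfall. Recomputing Births per unit gives 1, 25, 9, 49, 0; average 16.8.
Observing Prey=0 restricts to units where Prey's equation naturally yields 0: Rainfall ∈ {1, 5, 3, 0}. In that subpopulation Births = 1, 25, 9, 0, mean 8.75.
Difference = 16.8 − 8.75 = 8.05.

8.05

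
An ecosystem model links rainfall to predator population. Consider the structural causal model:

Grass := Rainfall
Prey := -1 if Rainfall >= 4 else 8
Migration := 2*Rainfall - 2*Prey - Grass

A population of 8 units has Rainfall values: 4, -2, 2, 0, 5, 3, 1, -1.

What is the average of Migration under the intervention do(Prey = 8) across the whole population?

-14.5

The intervention sets Prey=8 in all 8 units regardless of Rainfall. Recomputing Migration per unit gives -12, -18, -14, -16, -11, -13, -15, -17; average -14.5.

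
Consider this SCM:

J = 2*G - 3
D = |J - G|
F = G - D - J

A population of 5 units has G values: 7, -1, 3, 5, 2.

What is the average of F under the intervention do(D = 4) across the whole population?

-4.2

The intervention sets D=4 in all 5 units regardless of G. Recomputing F per unit gives -8, 0, -4, -6, -3; average -4.2.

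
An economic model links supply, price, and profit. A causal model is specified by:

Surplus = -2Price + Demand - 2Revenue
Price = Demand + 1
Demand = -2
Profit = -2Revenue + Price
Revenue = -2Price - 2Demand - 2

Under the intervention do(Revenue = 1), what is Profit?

-3

The intervention breaks the incoming arrows to Revenue: Revenue = -2Price - 2Demand - 2 no longer applies, and Revenue = 1.
Price = Demand + 1  [with Demand=-2]  = -1
Profit = -2Revenue + Price  [with Revenue=1, Price=-1]  = -3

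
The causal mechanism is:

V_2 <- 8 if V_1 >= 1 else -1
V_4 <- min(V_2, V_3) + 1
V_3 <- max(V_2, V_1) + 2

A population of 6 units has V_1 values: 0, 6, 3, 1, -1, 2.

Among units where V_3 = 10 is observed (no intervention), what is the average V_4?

Conditioning on V_3=10 selects the 4 unit(s) with V_1 ∈ {6, 3, 1, 2}. Their V_4 values: 9, 9, 9, 9. Mean = 9.

9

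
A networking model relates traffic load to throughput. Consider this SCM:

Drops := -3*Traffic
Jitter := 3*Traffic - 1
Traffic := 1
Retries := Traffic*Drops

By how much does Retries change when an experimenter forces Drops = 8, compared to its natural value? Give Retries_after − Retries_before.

The intervention breaks the incoming arrows to Drops: Drops := -3*Traffic no longer applies, and Drops = 8.
Retries = Traffic*Drops  [with Traffic=1, Drops=8]  = 8
Without intervention: Drops = -3*Traffic  [with Traffic=1]  = -3; Retries = Traffic*Drops  [with Traffic=1, Drops=-3]  = -3.
Change = 8 − (-3) = 11.

11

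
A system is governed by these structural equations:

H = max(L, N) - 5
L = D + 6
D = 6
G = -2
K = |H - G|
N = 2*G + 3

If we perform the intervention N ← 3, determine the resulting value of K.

The intervention breaks the incoming arrows to N: N = 2*G + 3 no longer applies, and N = 3.
L = D + 6  [with D=6]  = 12
H = max(L, N) - 5  [with L=12, N=3]  = 7
K = |H - G|  [with H=7, G=-2]  = 9

9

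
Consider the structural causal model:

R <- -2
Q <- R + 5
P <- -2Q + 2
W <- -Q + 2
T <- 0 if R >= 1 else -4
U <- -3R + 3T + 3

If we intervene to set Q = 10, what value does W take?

-8

The intervention breaks the incoming arrows to Q: Q <- R + 5 no longer applies, and Q = 10.
W = -Q + 2  [with Q=10]  = -8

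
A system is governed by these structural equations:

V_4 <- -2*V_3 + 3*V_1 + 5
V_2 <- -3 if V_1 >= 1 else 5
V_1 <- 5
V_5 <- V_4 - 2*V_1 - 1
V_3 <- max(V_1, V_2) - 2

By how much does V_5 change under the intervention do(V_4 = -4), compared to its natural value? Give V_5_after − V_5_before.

Intervening sets V_4 = -4 and removes its equation (V_4 <- -2*V_3 + 3*V_1 + 5).
V_5 = V_4 - 2*V_1 - 1  [with V_4=-4, V_1=5]  = -15
Without intervention: V_2 = -3 if V_1 >= 1 else 5  [with V_1=5]  = -3; V_3 = max(V_1, V_2) - 2  [with V_1=5, V_2=-3]  = 3; V_4 = -2*V_3 + 3*V_1 + 5  [with V_3=3, V_1=5]  = 14; V_5 = V_4 - 2*V_1 - 1  [with V_4=14, V_1=5]  = 3.
Change = -15 − 3 = -18.

-18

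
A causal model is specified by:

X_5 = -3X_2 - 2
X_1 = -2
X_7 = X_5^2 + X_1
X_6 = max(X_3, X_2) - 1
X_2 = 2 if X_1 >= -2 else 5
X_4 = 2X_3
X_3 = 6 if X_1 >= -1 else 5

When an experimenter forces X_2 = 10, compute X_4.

10

Under do(X_2=10), the mechanism X_2 = 2 if X_1 >= -2 else 5 is discarded; X_2 is fixed at 10.
Since X_4 is not a descendant of the intervened variable, it is unaffected.
X_3 = 6 if X_1 >= -1 else 5  [with X_1=-2]  = 5
X_4 = 2X_3  [with X_3=5]  = 10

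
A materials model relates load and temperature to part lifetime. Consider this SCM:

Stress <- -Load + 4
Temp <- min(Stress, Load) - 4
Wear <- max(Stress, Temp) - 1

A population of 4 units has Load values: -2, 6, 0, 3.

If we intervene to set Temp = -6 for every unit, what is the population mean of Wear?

1.25

Every unit gets Temp=-6 under the intervention. Wear values become 5, -3, 3, 0; E[Wear|do(Temp=-6)] = 1.25.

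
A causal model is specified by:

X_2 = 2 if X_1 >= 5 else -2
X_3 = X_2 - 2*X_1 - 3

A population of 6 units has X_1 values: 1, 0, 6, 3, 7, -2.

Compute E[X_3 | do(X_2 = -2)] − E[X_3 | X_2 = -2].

Every unit gets X_2=-2 under the intervention. X_3 values become -7, -5, -17, -11, -19, -1; E[X_3|do(X_2=-2)] = -10.
E[X_3|X_2=-2] averages over only the 4 units with X_2=-2 (X_1 = 1, 0, 3, -2): X_3 = -7, -5, -11, -1, mean -6.
Difference = -10 − (-6) = -4.

-4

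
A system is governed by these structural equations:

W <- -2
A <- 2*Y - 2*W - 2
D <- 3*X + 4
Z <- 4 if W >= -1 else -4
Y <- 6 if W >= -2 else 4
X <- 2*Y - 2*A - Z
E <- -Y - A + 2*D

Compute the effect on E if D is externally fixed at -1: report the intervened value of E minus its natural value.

Intervening sets D = -1 and removes its equation (D <- 3*X + 4).
Y = 6 if W >= -2 else 4  [with W=-2]  = 6
A = 2*Y - 2*W - 2  [with Y=6, W=-2]  = 14
E = -Y - A + 2*D  [with Y=6, A=14, D=-1]  = -22
Without intervention: Z = 4 if W >= -1 else -4  [with W=-2]  = -4; Y = 6 if W >= -2 else 4  [with W=-2]  = 6; A = 2*Y - 2*W - 2  [with Y=6, W=-2]  = 14; X = 2*Y - 2*A - Z  [with Y=6, A=14, Z=-4]  = -12; D = 3*X + 4  [with X=-12]  = -32; E = -Y - A + 2*D  [with Y=6, A=14, D=-32]  = -84.
Change = -22 − (-84) = 62.

62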